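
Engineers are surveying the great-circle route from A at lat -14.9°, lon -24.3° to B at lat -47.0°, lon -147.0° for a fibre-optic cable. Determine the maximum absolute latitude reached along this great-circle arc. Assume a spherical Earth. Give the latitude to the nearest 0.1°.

The great circle lies in the plane with unit normal n̂ = (p₁ × p₂)/|p₁ × p₂|.
Here n̂_z ≈ -0.563; the vertex latitude is φ_max = arccos|n̂_z| ≈ 55.8°.
Check via Clairaut: cos φ_max = |cos φ₁| · sin C = cos(14.9°)·sin(144.4°) ≈ 0.563, again giving ≈ 55.8°.

≈ -55.8°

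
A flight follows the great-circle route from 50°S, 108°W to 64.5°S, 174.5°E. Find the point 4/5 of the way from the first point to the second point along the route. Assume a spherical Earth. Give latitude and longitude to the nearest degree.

≈ 66°S, 166°W

Convert each endpoint to a unit vector on the sphere (x = cos φ cos λ, y = cos φ sin λ, z = sin φ).
The central angle between the endpoints is δ = arccos(p₁·p₂) ≈ 0.721 rad (41.3°).
Interpolate at f = 4/5 with slerp weights a = sin((1−f)δ)/sin δ ≈ 0.218, b = sin(fδ)/sin δ ≈ 0.826.
p = a·p₁ + b·p₂ ≈ (-0.397, -0.099, -0.912); φ = arcsin(p_z) ≈ -65.83°, λ = atan2(p_y, p_x) ≈ -166.01°.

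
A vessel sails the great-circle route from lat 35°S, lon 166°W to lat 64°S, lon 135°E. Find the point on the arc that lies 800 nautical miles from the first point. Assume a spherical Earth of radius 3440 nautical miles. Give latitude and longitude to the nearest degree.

≈ lat 46°S, lon 176°W

From cos δ = sin φ₁ sin φ₂ + cos φ₁ cos φ₂ cos Δλ, the central angle is δ ≈ 0.795 rad (45.5°). The total great-circle distance is δ·R ≈ 0.795 × 3440 ≈ 2734 nmi, so the target fraction is f = 800/2734 ≈ 0.293.
Interpolate at f ≈ 0.293 with slerp weights a = sin((1−f)δ)/sin δ ≈ 0.747, b = sin(fδ)/sin δ ≈ 0.323.
p = a·p₁ + b·p₂ ≈ (-0.694, -0.048, -0.719); φ = arcsin(p_z) ≈ -45.94°, λ = atan2(p_y, p_x) ≈ -176.05°.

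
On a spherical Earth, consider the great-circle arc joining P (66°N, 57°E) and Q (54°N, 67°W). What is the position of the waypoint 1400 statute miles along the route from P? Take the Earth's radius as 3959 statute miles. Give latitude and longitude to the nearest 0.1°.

≈ (75.6°N, 1.2°W)

From cos δ = sin φ₁ sin φ₂ + cos φ₁ cos φ₂ cos Δλ, the central angle is δ ≈ 0.921 rad (52.7°). The total great-circle distance is δ·R ≈ 0.921 × 3959 ≈ 3644 mi, so the target fraction is f = 1400/3644 ≈ 0.384.
Interpolate at f ≈ 0.384 with slerp weights a = sin((1−f)δ)/sin δ ≈ 0.675, b = sin(fδ)/sin δ ≈ 0.435.
p = a·p₁ + b·p₂ ≈ (0.249, -0.005, 0.968); φ = arcsin(p_z) ≈ 75.56°, λ = atan2(p_y, p_x) ≈ -1.21°.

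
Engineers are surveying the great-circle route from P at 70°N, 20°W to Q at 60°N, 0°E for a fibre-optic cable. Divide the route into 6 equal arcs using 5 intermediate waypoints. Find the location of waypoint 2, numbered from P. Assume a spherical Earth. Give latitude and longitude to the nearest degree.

≈ 67°N, 12°W

Write both endpoints as unit vectors p₁, p₂ with components (cos φ cos λ, cos φ sin λ, sin φ).
The central angle between the endpoints is δ = arccos(p₁·p₂) ≈ 0.226 rad (13.0°).
Interpolate at f = 2/6 with slerp weights a = sin((1−f)δ)/sin δ ≈ 0.670, b = sin(fδ)/sin δ ≈ 0.336.
p = a·p₁ + b·p₂ ≈ (0.383, -0.078, 0.920); φ = arcsin(p_z) ≈ 66.97°, λ = atan2(p_y, p_x) ≈ -11.56°.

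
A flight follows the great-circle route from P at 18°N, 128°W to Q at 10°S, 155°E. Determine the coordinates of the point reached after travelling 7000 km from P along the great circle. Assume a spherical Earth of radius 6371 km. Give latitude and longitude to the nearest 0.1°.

≈ 3.4°S, 171.9°E

Write both endpoints as unit vectors p₁, p₂ with components (cos φ cos λ, cos φ sin λ, sin φ).
The central angle between the endpoints is δ = arccos(p₁·p₂) ≈ 1.413 rad (81.0°). The total great-circle distance is δ·R ≈ 1.413 × 6371 ≈ 9003 km, so the target fraction is f = 7000/9003 ≈ 0.778.
Interpolate at f ≈ 0.778 with slerp weights a = sin((1−f)δ)/sin δ ≈ 0.313, b = sin(fδ)/sin δ ≈ 0.902.
p = a·p₁ + b·p₂ ≈ (-0.988, 0.141, -0.060); φ = arcsin(p_z) ≈ -3.43°, λ = atan2(p_y, p_x) ≈ 171.90°.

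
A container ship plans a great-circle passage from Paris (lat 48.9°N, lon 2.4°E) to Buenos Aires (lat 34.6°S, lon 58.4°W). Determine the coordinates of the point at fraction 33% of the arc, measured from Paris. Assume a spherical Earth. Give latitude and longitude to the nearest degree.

≈ lat 23°N, lon 23°W

The haversine formula gives a central angle δ ≈ 1.735 rad (99.4°) between the endpoints.
Interpolate at f = 0.33 with slerp weights a = sin((1−f)δ)/sin δ ≈ 0.930, b = sin(fδ)/sin δ ≈ 0.549.
p = a·p₁ + b·p₂ ≈ (0.848, -0.360, 0.389); φ = arcsin(p_z) ≈ 22.91°, λ = atan2(p_y, p_x) ≈ -22.97°.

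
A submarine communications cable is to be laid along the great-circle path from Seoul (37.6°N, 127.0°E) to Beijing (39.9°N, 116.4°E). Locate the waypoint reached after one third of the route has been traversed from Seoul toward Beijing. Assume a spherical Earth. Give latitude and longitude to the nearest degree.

Write both endpoints as unit vectors p₁, p₂ with components (cos φ cos λ, cos φ sin λ, sin φ).
The central angle between the endpoints is δ = arccos(p₁·p₂) ≈ 0.150 rad (8.6°).
Interpolate at f = 1/3 with slerp weights a = sin((1−f)δ)/sin δ ≈ 0.668, b = sin(fδ)/sin δ ≈ 0.334.
p = a·p₁ + b·p₂ ≈ (-0.433, 0.653, 0.622); φ = arcsin(p_z) ≈ 38.47°, λ = atan2(p_y, p_x) ≈ 123.54°.

≈ 38°N, 124°E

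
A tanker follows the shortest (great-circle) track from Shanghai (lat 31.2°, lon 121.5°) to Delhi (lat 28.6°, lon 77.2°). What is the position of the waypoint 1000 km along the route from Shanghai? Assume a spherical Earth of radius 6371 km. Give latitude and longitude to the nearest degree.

The haversine formula gives a central angle δ ≈ 0.667 rad (38.2°) between the endpoints. The total great-circle distance is δ·R ≈ 0.667 × 6371 ≈ 4252 km, so the target fraction is f = 1000/4252 ≈ 0.235.
Interpolate at f ≈ 0.235 with slerp weights a = sin((1−f)δ)/sin δ ≈ 0.789, b = sin(fδ)/sin δ ≈ 0.253.
p = a·p₁ + b·p₂ ≈ (-0.304, 0.792, 0.530); φ = arcsin(p_z) ≈ 31.99°, λ = atan2(p_y, p_x) ≈ 110.98°.

≈ lat 32°, lon 111°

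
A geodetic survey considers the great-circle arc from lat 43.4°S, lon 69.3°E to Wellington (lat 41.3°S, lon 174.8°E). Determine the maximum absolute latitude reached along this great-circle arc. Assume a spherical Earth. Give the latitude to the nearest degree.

≈ 56°S

The great circle lies in the plane with unit normal n̂ = (p₁ × p₂)/|p₁ × p₂|.
Here n̂_z ≈ +0.553; the vertex latitude is φ_max = arccos|n̂_z| ≈ 56.4°.
Check via Clairaut: cos φ_max = |cos φ₁| · sin C = cos(43.4°)·sin(130.5°) ≈ 0.553, again giving ≈ 56.4°.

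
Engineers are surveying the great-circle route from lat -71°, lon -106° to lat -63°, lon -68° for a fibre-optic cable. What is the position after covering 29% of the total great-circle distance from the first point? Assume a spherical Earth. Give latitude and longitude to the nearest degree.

≈ lat -70°, lon -92°

The haversine formula gives a central angle δ ≈ 0.288 rad (16.5°) between the endpoints.
Interpolate at f = 0.29 with slerp weights a = sin((1−f)δ)/sin δ ≈ 0.715, b = sin(fδ)/sin δ ≈ 0.294.
p = a·p₁ + b·p₂ ≈ (-0.014, -0.347, -0.938); φ = arcsin(p_z) ≈ -69.66°, λ = atan2(p_y, p_x) ≈ -92.34°.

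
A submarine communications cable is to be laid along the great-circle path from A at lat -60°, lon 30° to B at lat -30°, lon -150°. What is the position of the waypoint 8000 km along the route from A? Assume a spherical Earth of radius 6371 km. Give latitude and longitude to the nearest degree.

Write both endpoints as unit vectors p₁, p₂ with components (cos φ cos λ, cos φ sin λ, sin φ).
The central angle between the endpoints is δ = arccos(p₁·p₂) ≈ 1.571 rad (90.0°). The total great-circle distance is δ·R ≈ 1.571 × 6371 ≈ 10008 km, so the target fraction is f = 8000/10008 ≈ 0.799.
Interpolate at f ≈ 0.799 with slerp weights a = sin((1−f)δ)/sin δ ≈ 0.310, b = sin(fδ)/sin δ ≈ 0.951.
p = a·p₁ + b·p₂ ≈ (-0.579, -0.334, -0.744); φ = arcsin(p_z) ≈ -48.05°, λ = atan2(p_y, p_x) ≈ -150.00°.

≈ lat -48°, lon -150°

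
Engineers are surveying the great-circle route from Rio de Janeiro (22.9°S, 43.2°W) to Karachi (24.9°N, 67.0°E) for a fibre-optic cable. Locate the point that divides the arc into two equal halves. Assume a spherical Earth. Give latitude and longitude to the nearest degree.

The haversine formula gives a central angle δ ≈ 2.040 rad (116.9°) between the endpoints.
Interpolate at f = 1/2 with slerp weights a = sin((1−f)δ)/sin δ ≈ 0.956, b = sin(fδ)/sin δ ≈ 0.956.
p = a·p₁ + b·p₂ ≈ (0.980, 0.195, 0.030); φ = arcsin(p_z) ≈ 1.75°, λ = atan2(p_y, p_x) ≈ 11.26°.

≈ 2°N, 11°E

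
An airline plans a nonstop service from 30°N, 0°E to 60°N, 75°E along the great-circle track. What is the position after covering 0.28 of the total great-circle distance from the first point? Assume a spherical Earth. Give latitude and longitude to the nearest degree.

Write both endpoints as unit vectors p₁, p₂ with components (cos φ cos λ, cos φ sin λ, sin φ).
The central angle between the endpoints is δ = arccos(p₁·p₂) ≈ 0.994 rad (57.0°).
Interpolate at f = 0.28 with slerp weights a = sin((1−f)δ)/sin δ ≈ 0.783, b = sin(fδ)/sin δ ≈ 0.328.
p = a·p₁ + b·p₂ ≈ (0.720, 0.158, 0.675); φ = arcsin(p_z) ≈ 42.48°, λ = atan2(p_y, p_x) ≈ 12.40°.

≈ 42°N, 12°E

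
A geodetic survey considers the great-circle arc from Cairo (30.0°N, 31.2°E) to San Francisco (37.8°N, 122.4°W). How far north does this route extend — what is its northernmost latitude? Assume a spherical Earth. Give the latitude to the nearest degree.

≈ 71°N

The great circle lies in the plane with unit normal n̂ = (p₁ × p₂)/|p₁ × p₂|.
Here n̂_z ≈ -0.320; the vertex latitude is φ_max = arccos|n̂_z| ≈ 71.4°.
Check via Clairaut: cos φ_max = |cos φ₁| · sin C = cos(30.0°)·sin(21.7°) ≈ 0.320, again giving ≈ 71.4°.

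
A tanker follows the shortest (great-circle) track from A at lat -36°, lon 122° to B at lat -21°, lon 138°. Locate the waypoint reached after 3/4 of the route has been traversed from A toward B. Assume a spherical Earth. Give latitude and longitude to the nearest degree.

≈ lat -25°, lon 134°

Write both endpoints as unit vectors p₁, p₂ with components (cos φ cos λ, cos φ sin λ, sin φ).
The central angle between the endpoints is δ = arccos(p₁·p₂) ≈ 0.358 rad (20.5°).
Interpolate at f = 3/4 with slerp weights a = sin((1−f)δ)/sin δ ≈ 0.255, b = sin(fδ)/sin δ ≈ 0.757.
p = a·p₁ + b·p₂ ≈ (-0.635, 0.648, -0.421); φ = arcsin(p_z) ≈ -24.91°, λ = atan2(p_y, p_x) ≈ 134.40°.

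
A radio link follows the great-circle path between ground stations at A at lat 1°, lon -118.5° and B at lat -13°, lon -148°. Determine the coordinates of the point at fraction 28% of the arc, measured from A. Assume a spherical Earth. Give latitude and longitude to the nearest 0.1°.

≈ lat -3.1°, lon -126.6°

The haversine formula gives a central angle δ ≈ 0.566 rad (32.4°) between the endpoints.
Interpolate at f = 0.28 with slerp weights a = sin((1−f)δ)/sin δ ≈ 0.739, b = sin(fδ)/sin δ ≈ 0.294.
p = a·p₁ + b·p₂ ≈ (-0.596, -0.801, -0.053); φ = arcsin(p_z) ≈ -3.06°, λ = atan2(p_y, p_x) ≈ -126.63°.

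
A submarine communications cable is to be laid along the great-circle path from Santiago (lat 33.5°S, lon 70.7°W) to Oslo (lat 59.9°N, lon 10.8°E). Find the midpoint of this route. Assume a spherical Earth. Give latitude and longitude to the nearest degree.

≈ lat 17°N, lon 42°W

Convert each endpoint to a unit vector on the sphere (x = cos φ cos λ, y = cos φ sin λ, z = sin φ).
The central angle between the endpoints is δ = arccos(p₁·p₂) ≈ 2.000 rad (114.6°).
Interpolate at f = 1/2 with slerp weights a = sin((1−f)δ)/sin δ ≈ 0.925, b = sin(fδ)/sin δ ≈ 0.925.
p = a·p₁ + b·p₂ ≈ (0.711, -0.641, 0.290); φ = arcsin(p_z) ≈ 16.84°, λ = atan2(p_y, p_x) ≈ -42.05°.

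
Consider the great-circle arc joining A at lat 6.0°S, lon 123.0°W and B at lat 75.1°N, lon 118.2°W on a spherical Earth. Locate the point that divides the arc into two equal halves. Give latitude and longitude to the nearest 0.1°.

From cos δ = sin φ₁ sin φ₂ + cos φ₁ cos φ₂ cos Δλ, the central angle is δ ≈ 1.416 rad (81.2°).
Interpolate at f = 1/2 with slerp weights a = sin((1−f)δ)/sin δ ≈ 0.658, b = sin(fδ)/sin δ ≈ 0.658.
p = a·p₁ + b·p₂ ≈ (-0.437, -0.698, 0.567); φ = arcsin(p_z) ≈ 34.57°, λ = atan2(p_y, p_x) ≈ -122.01°.

≈ lat 34.6°N, lon 122.0°W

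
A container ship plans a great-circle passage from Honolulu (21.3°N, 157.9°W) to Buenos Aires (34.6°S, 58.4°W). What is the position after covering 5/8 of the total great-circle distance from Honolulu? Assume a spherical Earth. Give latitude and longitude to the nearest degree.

≈ 18°S, 101°W

From cos δ = sin φ₁ sin φ₂ + cos φ₁ cos φ₂ cos Δλ, the central angle is δ ≈ 1.910 rad (109.4°).
Interpolate at f = 5/8 with slerp weights a = sin((1−f)δ)/sin δ ≈ 0.696, b = sin(fδ)/sin δ ≈ 0.986.
p = a·p₁ + b·p₂ ≈ (-0.176, -0.935, -0.307); φ = arcsin(p_z) ≈ -17.88°, λ = atan2(p_y, p_x) ≈ -100.64°.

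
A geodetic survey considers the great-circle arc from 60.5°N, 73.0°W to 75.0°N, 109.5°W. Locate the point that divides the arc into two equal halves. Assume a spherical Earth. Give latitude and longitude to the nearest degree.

≈ 69°N, 85°W

Convert each endpoint to a unit vector on the sphere (x = cos φ cos λ, y = cos φ sin λ, z = sin φ).
The central angle between the endpoints is δ = arccos(p₁·p₂) ≈ 0.339 rad (19.4°).
Interpolate at f = 1/2 with slerp weights a = sin((1−f)δ)/sin δ ≈ 0.507, b = sin(fδ)/sin δ ≈ 0.507.
p = a·p₁ + b·p₂ ≈ (0.029, -0.363, 0.931); φ = arcsin(p_z) ≈ 68.67°, λ = atan2(p_y, p_x) ≈ -85.40°.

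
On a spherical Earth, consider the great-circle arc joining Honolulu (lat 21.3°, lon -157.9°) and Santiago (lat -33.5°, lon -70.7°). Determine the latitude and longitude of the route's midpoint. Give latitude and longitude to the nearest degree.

≈ lat -8°, lon -117°

Convert each endpoint to a unit vector on the sphere (x = cos φ cos λ, y = cos φ sin λ, z = sin φ).
The central angle between the endpoints is δ = arccos(p₁·p₂) ≈ 1.734 rad (99.4°).
Interpolate at f = 1/2 with slerp weights a = sin((1−f)δ)/sin δ ≈ 0.773, b = sin(fδ)/sin δ ≈ 0.773.
p = a·p₁ + b·p₂ ≈ (-0.454, -0.879, -0.146); φ = arcsin(p_z) ≈ -8.38°, λ = atan2(p_y, p_x) ≈ -117.32°.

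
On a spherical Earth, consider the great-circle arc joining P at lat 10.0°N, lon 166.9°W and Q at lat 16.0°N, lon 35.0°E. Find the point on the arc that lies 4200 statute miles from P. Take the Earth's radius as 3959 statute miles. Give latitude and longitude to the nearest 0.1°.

The haversine formula gives a central angle δ ≈ 2.551 rad (146.1°) between the endpoints. The total great-circle distance is δ·R ≈ 2.551 × 3959 ≈ 10098 mi, so the target fraction is f = 4200/10098 ≈ 0.416.
Interpolate at f ≈ 0.416 with slerp weights a = sin((1−f)δ)/sin δ ≈ 1.789, b = sin(fδ)/sin δ ≈ 1.567.
p = a·p₁ + b·p₂ ≈ (-0.483, 0.464, 0.743); φ = arcsin(p_z) ≈ 47.95°, λ = atan2(p_y, p_x) ≈ 136.09°.

≈ lat 48.0°N, lon 136.1°E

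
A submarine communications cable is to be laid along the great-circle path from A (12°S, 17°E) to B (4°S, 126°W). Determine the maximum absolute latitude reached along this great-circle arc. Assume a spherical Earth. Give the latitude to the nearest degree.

The great circle lies in the plane with unit normal n̂ = (p₁ × p₂)/|p₁ × p₂|.
Here n̂_z ≈ -0.911; the vertex latitude is φ_max = arccos|n̂_z| ≈ 24.3°.
Check via Clairaut: cos φ_max = |cos φ₁| · sin C = cos(12.0°)·sin(111.3°) ≈ 0.911, again giving ≈ 24.3°.

≈ 24°S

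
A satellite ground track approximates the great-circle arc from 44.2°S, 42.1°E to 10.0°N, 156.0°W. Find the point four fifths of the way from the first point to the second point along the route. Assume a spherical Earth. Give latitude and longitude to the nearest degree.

≈ 17°S, 166°W

Convert each endpoint to a unit vector on the sphere (x = cos φ cos λ, y = cos φ sin λ, z = sin φ).
The central angle between the endpoints is δ = arccos(p₁·p₂) ≈ 2.485 rad (142.4°).
Interpolate at f = 4/5 with slerp weights a = sin((1−f)δ)/sin δ ≈ 0.781, b = sin(fδ)/sin δ ≈ 1.498.
p = a·p₁ + b·p₂ ≈ (-0.932, -0.224, -0.285); φ = arcsin(p_z) ≈ -16.53°, λ = atan2(p_y, p_x) ≈ -166.46°.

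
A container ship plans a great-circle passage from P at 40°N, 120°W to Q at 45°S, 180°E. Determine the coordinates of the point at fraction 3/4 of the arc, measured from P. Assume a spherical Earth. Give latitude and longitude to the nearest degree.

≈ 25°S, 162°W

Convert each endpoint to a unit vector on the sphere (x = cos φ cos λ, y = cos φ sin λ, z = sin φ).
The central angle between the endpoints is δ = arccos(p₁·p₂) ≈ 1.756 rad (100.6°).
Interpolate at f = 3/4 with slerp weights a = sin((1−f)δ)/sin δ ≈ 0.432, b = sin(fδ)/sin δ ≈ 0.985.
p = a·p₁ + b·p₂ ≈ (-0.862, -0.287, -0.418); φ = arcsin(p_z) ≈ -24.73°, λ = atan2(p_y, p_x) ≈ -161.59°.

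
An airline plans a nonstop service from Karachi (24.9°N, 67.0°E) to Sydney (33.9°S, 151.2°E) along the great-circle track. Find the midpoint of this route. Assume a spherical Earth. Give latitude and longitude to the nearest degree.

From cos δ = sin φ₁ sin φ₂ + cos φ₁ cos φ₂ cos Δλ, the central angle is δ ≈ 1.730 rad (99.1°).
Interpolate at f = 1/2 with slerp weights a = sin((1−f)δ)/sin δ ≈ 0.771, b = sin(fδ)/sin δ ≈ 0.771.
p = a·p₁ + b·p₂ ≈ (-0.288, 0.952, -0.105); φ = arcsin(p_z) ≈ -6.05°, λ = atan2(p_y, p_x) ≈ 106.81°.

≈ 6°S, 107°E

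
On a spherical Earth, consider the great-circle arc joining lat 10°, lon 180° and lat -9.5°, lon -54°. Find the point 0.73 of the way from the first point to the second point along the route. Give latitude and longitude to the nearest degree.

≈ lat -5°, lon -88°

Write both endpoints as unit vectors p₁, p₂ with components (cos φ cos λ, cos φ sin λ, sin φ).
The central angle between the endpoints is δ = arccos(p₁·p₂) ≈ 2.214 rad (126.8°).
Interpolate at f = 0.73 with slerp weights a = sin((1−f)δ)/sin δ ≈ 0.703, b = sin(fδ)/sin δ ≈ 1.248.
p = a·p₁ + b·p₂ ≈ (0.031, -0.996, -0.084); φ = arcsin(p_z) ≈ -4.81°, λ = atan2(p_y, p_x) ≈ -88.21°.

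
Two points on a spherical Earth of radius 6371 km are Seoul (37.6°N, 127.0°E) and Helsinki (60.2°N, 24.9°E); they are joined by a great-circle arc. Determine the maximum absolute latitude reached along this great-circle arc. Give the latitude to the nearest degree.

≈ 65°N

The great circle lies in the plane with unit normal n̂ = (p₁ × p₂)/|p₁ × p₂|.
Here n̂_z ≈ -0.430; the vertex latitude is φ_max = arccos|n̂_z| ≈ 64.5°.
Check via Clairaut: cos φ_max = |cos φ₁| · sin C = cos(37.6°)·sin(32.9°) ≈ 0.430, again giving ≈ 64.5°.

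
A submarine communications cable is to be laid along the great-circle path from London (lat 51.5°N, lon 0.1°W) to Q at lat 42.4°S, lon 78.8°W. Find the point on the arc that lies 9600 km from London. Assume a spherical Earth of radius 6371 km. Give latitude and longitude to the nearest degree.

Convert each endpoint to a unit vector on the sphere (x = cos φ cos λ, y = cos φ sin λ, z = sin φ).
The central angle between the endpoints is δ = arccos(p₁·p₂) ≈ 2.024 rad (116.0°). The total great-circle distance is δ·R ≈ 2.024 × 6371 ≈ 12893 km, so the target fraction is f = 9600/12893 ≈ 0.745.
Interpolate at f ≈ 0.745 with slerp weights a = sin((1−f)δ)/sin δ ≈ 0.550, b = sin(fδ)/sin δ ≈ 1.110.
p = a·p₁ + b·p₂ ≈ (0.501, -0.805, -0.318); φ = arcsin(p_z) ≈ -18.56°, λ = atan2(p_y, p_x) ≈ -58.07°.

≈ lat 19°S, lon 58°W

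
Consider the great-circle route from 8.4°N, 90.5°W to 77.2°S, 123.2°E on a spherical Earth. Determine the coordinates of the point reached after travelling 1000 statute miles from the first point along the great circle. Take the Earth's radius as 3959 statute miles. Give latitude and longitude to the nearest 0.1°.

≈ 6.0°S, 92.4°W

Write both endpoints as unit vectors p₁, p₂ with components (cos φ cos λ, cos φ sin λ, sin φ).
The central angle between the endpoints is δ = arccos(p₁·p₂) ≈ 1.902 rad (109.0°). The total great-circle distance is δ·R ≈ 1.902 × 3959 ≈ 7528 mi, so the target fraction is f = 1000/7528 ≈ 0.133.
Interpolate at f ≈ 0.133 with slerp weights a = sin((1−f)δ)/sin δ ≈ 1.054, b = sin(fδ)/sin δ ≈ 0.264.
p = a·p₁ + b·p₂ ≈ (-0.041, -0.994, -0.104); φ = arcsin(p_z) ≈ -5.95°, λ = atan2(p_y, p_x) ≈ -92.37°.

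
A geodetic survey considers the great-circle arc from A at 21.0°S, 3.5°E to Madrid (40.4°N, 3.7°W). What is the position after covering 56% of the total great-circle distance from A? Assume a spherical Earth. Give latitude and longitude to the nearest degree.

Write both endpoints as unit vectors p₁, p₂ with components (cos φ cos λ, cos φ sin λ, sin φ).
The central angle between the endpoints is δ = arccos(p₁·p₂) ≈ 1.078 rad (61.8°).
Interpolate at f = 0.56 with slerp weights a = sin((1−f)δ)/sin δ ≈ 0.518, b = sin(fδ)/sin δ ≈ 0.644.
p = a·p₁ + b·p₂ ≈ (0.973, -0.002, 0.232); φ = arcsin(p_z) ≈ 13.40°, λ = atan2(p_y, p_x) ≈ -0.12°.

≈ 13°N, 0°E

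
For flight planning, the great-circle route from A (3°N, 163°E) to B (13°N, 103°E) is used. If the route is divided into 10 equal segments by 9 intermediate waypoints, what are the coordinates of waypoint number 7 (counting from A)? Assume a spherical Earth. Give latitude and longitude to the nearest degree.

≈ (11°N, 121°E)

Convert each endpoint to a unit vector on the sphere (x = cos φ cos λ, y = cos φ sin λ, z = sin φ).
The central angle between the endpoints is δ = arccos(p₁·p₂) ≈ 1.049 rad (60.1°).
Interpolate at f = 7/10 with slerp weights a = sin((1−f)δ)/sin δ ≈ 0.357, b = sin(fδ)/sin δ ≈ 0.773.
p = a·p₁ + b·p₂ ≈ (-0.510, 0.838, 0.193); φ = arcsin(p_z) ≈ 11.10°, λ = atan2(p_y, p_x) ≈ 121.34°.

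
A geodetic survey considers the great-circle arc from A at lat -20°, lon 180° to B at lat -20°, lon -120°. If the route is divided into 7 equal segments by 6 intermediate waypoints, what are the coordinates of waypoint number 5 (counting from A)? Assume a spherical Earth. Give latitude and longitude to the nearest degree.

≈ lat -22°, lon -137°

The haversine formula gives a central angle δ ≈ 0.978 rad (56.0°) between the endpoints.
Interpolate at f = 5/7 with slerp weights a = sin((1−f)δ)/sin δ ≈ 0.333, b = sin(fδ)/sin δ ≈ 0.775.
p = a·p₁ + b·p₂ ≈ (-0.677, -0.631, -0.379); φ = arcsin(p_z) ≈ -22.27°, λ = atan2(p_y, p_x) ≈ -137.01°.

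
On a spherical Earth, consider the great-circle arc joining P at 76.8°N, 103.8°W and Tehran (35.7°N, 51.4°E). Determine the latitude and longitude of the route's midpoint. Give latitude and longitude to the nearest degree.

≈ 69°N, 42°E

Convert each endpoint to a unit vector on the sphere (x = cos φ cos λ, y = cos φ sin λ, z = sin φ).
The central angle between the endpoints is δ = arccos(p₁·p₂) ≈ 1.160 rad (66.4°).
Interpolate at f = 1/2 with slerp weights a = sin((1−f)δ)/sin δ ≈ 0.598, b = sin(fδ)/sin δ ≈ 0.598.
p = a·p₁ + b·p₂ ≈ (0.270, 0.247, 0.931); φ = arcsin(p_z) ≈ 68.53°, λ = atan2(p_y, p_x) ≈ 42.40°.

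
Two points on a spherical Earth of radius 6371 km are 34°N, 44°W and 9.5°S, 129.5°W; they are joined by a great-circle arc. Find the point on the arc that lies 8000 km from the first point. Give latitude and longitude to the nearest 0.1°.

≈ 1.8°N, 113.3°W

Write both endpoints as unit vectors p₁, p₂ with components (cos φ cos λ, cos φ sin λ, sin φ).
The central angle between the endpoints is δ = arccos(p₁·p₂) ≈ 1.599 rad (91.6°). The total great-circle distance is δ·R ≈ 1.599 × 6371 ≈ 10187 km, so the target fraction is f = 8000/10187 ≈ 0.785.
Interpolate at f ≈ 0.785 with slerp weights a = sin((1−f)δ)/sin δ ≈ 0.337, b = sin(fδ)/sin δ ≈ 0.951.
p = a·p₁ + b·p₂ ≈ (-0.396, -0.918, 0.031); φ = arcsin(p_z) ≈ 1.79°, λ = atan2(p_y, p_x) ≈ -113.34°.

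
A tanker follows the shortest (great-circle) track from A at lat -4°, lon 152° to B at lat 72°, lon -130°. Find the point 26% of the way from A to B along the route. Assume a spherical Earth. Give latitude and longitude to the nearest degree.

≈ lat 18°, lon 159°

The haversine formula gives a central angle δ ≈ 1.573 rad (90.1°) between the endpoints.
Interpolate at f = 0.26 with slerp weights a = sin((1−f)δ)/sin δ ≈ 0.918, b = sin(fδ)/sin δ ≈ 0.398.
p = a·p₁ + b·p₂ ≈ (-0.888, 0.336, 0.314); φ = arcsin(p_z) ≈ 18.31°, λ = atan2(p_y, p_x) ≈ 159.27°.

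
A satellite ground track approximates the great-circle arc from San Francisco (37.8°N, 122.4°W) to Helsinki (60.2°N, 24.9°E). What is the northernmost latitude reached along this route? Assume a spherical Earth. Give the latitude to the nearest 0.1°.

The great circle lies in the plane with unit normal n̂ = (p₁ × p₂)/|p₁ × p₂|.
Here n̂_z ≈ +0.217; the vertex latitude is φ_max = arccos|n̂_z| ≈ 77.5°.
Check via Clairaut: cos φ_max = |cos φ₁| · sin C = cos(37.8°)·sin(15.9°) ≈ 0.217, again giving ≈ 77.5°.

≈ 77.5°N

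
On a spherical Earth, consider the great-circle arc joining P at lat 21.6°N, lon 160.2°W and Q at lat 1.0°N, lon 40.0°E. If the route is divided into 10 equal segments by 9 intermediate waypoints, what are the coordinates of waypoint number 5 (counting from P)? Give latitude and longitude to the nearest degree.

≈ lat 48°N, lon 108°E

Convert each endpoint to a unit vector on the sphere (x = cos φ cos λ, y = cos φ sin λ, z = sin φ).
The central angle between the endpoints is δ = arccos(p₁·p₂) ≈ 2.618 rad (150.0°).
Interpolate at f = 5/10 with slerp weights a = sin((1−f)δ)/sin δ ≈ 1.932, b = sin(fδ)/sin δ ≈ 1.932.
p = a·p₁ + b·p₂ ≈ (-0.210, 0.633, 0.745); φ = arcsin(p_z) ≈ 48.15°, λ = atan2(p_y, p_x) ≈ 108.38°.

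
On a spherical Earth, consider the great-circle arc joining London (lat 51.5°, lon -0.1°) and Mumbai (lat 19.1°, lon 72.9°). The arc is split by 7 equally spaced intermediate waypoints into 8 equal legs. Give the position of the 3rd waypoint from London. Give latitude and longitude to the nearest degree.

≈ lat 45°, lon 36°

From cos δ = sin φ₁ sin φ₂ + cos φ₁ cos φ₂ cos Δλ, the central angle is δ ≈ 1.128 rad (64.7°).
Interpolate at f = 3/8 with slerp weights a = sin((1−f)δ)/sin δ ≈ 0.717, b = sin(fδ)/sin δ ≈ 0.454.
p = a·p₁ + b·p₂ ≈ (0.573, 0.410, 0.710); φ = arcsin(p_z) ≈ 45.24°, λ = atan2(p_y, p_x) ≈ 35.57°.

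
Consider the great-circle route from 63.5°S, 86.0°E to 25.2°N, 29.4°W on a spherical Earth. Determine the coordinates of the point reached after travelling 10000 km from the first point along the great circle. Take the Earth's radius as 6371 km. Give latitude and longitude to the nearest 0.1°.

Write both endpoints as unit vectors p₁, p₂ with components (cos φ cos λ, cos φ sin λ, sin φ).
The central angle between the endpoints is δ = arccos(p₁·p₂) ≈ 2.158 rad (123.7°). The total great-circle distance is δ·R ≈ 2.158 × 6371 ≈ 13750 km, so the target fraction is f = 10000/13750 ≈ 0.727.
Interpolate at f ≈ 0.727 with slerp weights a = sin((1−f)δ)/sin δ ≈ 0.667, b = sin(fδ)/sin δ ≈ 1.201.
p = a·p₁ + b·p₂ ≈ (0.968, -0.237, -0.085); φ = arcsin(p_z) ≈ -4.90°, λ = atan2(p_y, p_x) ≈ -13.75°.

≈ 4.9°S, 13.7°W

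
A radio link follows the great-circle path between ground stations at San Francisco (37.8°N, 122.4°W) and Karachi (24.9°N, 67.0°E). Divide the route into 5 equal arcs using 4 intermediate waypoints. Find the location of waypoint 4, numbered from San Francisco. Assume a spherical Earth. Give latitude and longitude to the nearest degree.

≈ 48°N, 72°E

From cos δ = sin φ₁ sin φ₂ + cos φ₁ cos φ₂ cos Δλ, the central angle is δ ≈ 2.036 rad (116.7°).
Interpolate at f = 4/5 with slerp weights a = sin((1−f)δ)/sin δ ≈ 0.443, b = sin(fδ)/sin δ ≈ 1.117.
p = a·p₁ + b·p₂ ≈ (0.208, 0.637, 0.742); φ = arcsin(p_z) ≈ 47.91°, λ = atan2(p_y, p_x) ≈ 71.90°.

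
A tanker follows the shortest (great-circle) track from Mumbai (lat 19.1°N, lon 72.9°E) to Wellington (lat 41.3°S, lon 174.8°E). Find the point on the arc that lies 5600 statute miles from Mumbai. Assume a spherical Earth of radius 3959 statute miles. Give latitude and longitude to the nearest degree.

Write both endpoints as unit vectors p₁, p₂ with components (cos φ cos λ, cos φ sin λ, sin φ).
The central angle between the endpoints is δ = arccos(p₁·p₂) ≈ 1.942 rad (111.2°). The total great-circle distance is δ·R ≈ 1.942 × 3959 ≈ 7687 mi, so the target fraction is f = 5600/7687 ≈ 0.729.
Interpolate at f ≈ 0.729 with slerp weights a = sin((1−f)δ)/sin δ ≈ 0.540, b = sin(fδ)/sin δ ≈ 1.060.
p = a·p₁ + b·p₂ ≈ (-0.643, 0.560, -0.523); φ = arcsin(p_z) ≈ -31.53°, λ = atan2(p_y, p_x) ≈ 138.97°.

≈ lat 32°S, lon 139°E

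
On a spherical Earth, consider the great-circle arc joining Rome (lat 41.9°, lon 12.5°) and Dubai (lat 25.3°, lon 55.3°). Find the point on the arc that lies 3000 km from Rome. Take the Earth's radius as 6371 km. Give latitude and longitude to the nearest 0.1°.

≈ lat 31.9°, lon 44.1°

Write both endpoints as unit vectors p₁, p₂ with components (cos φ cos λ, cos φ sin λ, sin φ).
The central angle between the endpoints is δ = arccos(p₁·p₂) ≈ 0.677 rad (38.8°). The total great-circle distance is δ·R ≈ 0.677 × 6371 ≈ 4316 km, so the target fraction is f = 3000/4316 ≈ 0.695.
Interpolate at f ≈ 0.695 with slerp weights a = sin((1−f)δ)/sin δ ≈ 0.327, b = sin(fδ)/sin δ ≈ 0.724.
p = a·p₁ + b·p₂ ≈ (0.610, 0.591, 0.528); φ = arcsin(p_z) ≈ 31.86°, λ = atan2(p_y, p_x) ≈ 44.06°.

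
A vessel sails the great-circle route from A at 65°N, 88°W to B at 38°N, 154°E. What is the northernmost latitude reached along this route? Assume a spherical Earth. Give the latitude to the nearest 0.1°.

≈ 71.3°N

The great circle lies in the plane with unit normal n̂ = (p₁ × p₂)/|p₁ × p₂|.
Here n̂_z ≈ -0.321; the vertex latitude is φ_max = arccos|n̂_z| ≈ 71.3°.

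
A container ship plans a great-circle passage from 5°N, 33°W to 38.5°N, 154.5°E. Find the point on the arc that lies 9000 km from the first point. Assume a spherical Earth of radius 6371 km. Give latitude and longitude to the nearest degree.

Convert each endpoint to a unit vector on the sphere (x = cos φ cos λ, y = cos φ sin λ, z = sin φ).
The central angle between the endpoints is δ = arccos(p₁·p₂) ≈ 2.373 rad (135.9°). The total great-circle distance is δ·R ≈ 2.373 × 6371 ≈ 15117 km, so the target fraction is f = 9000/15117 ≈ 0.595.
Interpolate at f ≈ 0.595 with slerp weights a = sin((1−f)δ)/sin δ ≈ 1.178, b = sin(fδ)/sin δ ≈ 1.420.
p = a·p₁ + b·p₂ ≈ (-0.019, -0.161, 0.987); φ = arcsin(p_z) ≈ 80.69°, λ = atan2(p_y, p_x) ≈ -96.68°.

≈ 81°N, 97°W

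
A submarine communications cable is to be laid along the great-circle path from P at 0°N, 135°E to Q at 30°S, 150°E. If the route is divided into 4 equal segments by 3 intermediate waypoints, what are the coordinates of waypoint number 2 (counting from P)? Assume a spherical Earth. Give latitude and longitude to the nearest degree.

From cos δ = sin φ₁ sin φ₂ + cos φ₁ cos φ₂ cos Δλ, the central angle is δ ≈ 0.580 rad (33.2°).
Interpolate at f = 2/4 with slerp weights a = sin((1−f)δ)/sin δ ≈ 0.522, b = sin(fδ)/sin δ ≈ 0.522.
p = a·p₁ + b·p₂ ≈ (-0.760, 0.595, -0.261); φ = arcsin(p_z) ≈ -15.12°, λ = atan2(p_y, p_x) ≈ 141.96°.

≈ 15°S, 142°E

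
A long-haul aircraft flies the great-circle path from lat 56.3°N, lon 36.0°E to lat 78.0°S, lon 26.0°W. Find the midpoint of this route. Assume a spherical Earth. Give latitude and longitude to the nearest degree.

The haversine formula gives a central angle δ ≈ 2.434 rad (139.4°) between the endpoints.
Interpolate at f = 1/2 with slerp weights a = sin((1−f)δ)/sin δ ≈ 1.442, b = sin(fδ)/sin δ ≈ 1.442.
p = a·p₁ + b·p₂ ≈ (0.917, 0.339, -0.211); φ = arcsin(p_z) ≈ -12.17°, λ = atan2(p_y, p_x) ≈ 20.29°.

≈ lat 12°S, lon 20°E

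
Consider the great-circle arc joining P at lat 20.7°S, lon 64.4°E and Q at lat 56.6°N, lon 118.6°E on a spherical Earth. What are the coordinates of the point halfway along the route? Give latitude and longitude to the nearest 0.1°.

≈ lat 19.8°N, lon 83.9°E

Convert each endpoint to a unit vector on the sphere (x = cos φ cos λ, y = cos φ sin λ, z = sin φ).
The central angle between the endpoints is δ = arccos(p₁·p₂) ≈ 1.565 rad (89.6°).
Interpolate at f = 1/2 with slerp weights a = sin((1−f)δ)/sin δ ≈ 0.705, b = sin(fδ)/sin δ ≈ 0.705.
p = a·p₁ + b·p₂ ≈ (0.099, 0.935, 0.339); φ = arcsin(p_z) ≈ 19.84°, λ = atan2(p_y, p_x) ≈ 83.95°.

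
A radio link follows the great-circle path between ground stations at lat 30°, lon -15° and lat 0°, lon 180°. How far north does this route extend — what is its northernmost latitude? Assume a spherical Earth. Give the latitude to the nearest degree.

≈ 66°

The great circle lies in the plane with unit normal n̂ = (p₁ × p₂)/|p₁ × p₂|.
Here n̂_z ≈ -0.409; the vertex latitude is φ_max = arccos|n̂_z| ≈ 65.9°.
Check via Clairaut: cos φ_max = |cos φ₁| · sin C = cos(30.0°)·sin(28.2°) ≈ 0.409, again giving ≈ 65.9°.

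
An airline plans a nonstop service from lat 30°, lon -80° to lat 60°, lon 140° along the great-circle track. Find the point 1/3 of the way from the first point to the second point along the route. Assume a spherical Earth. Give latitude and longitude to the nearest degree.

≈ lat 56°, lon -96°

The haversine formula gives a central angle δ ≈ 1.469 rad (84.2°) between the endpoints.
Interpolate at f = 1/3 with slerp weights a = sin((1−f)δ)/sin δ ≈ 0.835, b = sin(fδ)/sin δ ≈ 0.473.
p = a·p₁ + b·p₂ ≈ (-0.056, -0.560, 0.827); φ = arcsin(p_z) ≈ 55.77°, λ = atan2(p_y, p_x) ≈ -95.67°.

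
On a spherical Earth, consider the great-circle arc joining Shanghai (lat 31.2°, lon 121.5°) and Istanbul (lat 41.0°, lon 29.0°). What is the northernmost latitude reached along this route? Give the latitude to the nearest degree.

The great circle lies in the plane with unit normal n̂ = (p₁ × p₂)/|p₁ × p₂|.
Here n̂_z ≈ -0.679; the vertex latitude is φ_max = arccos|n̂_z| ≈ 47.3°.
Check via Clairaut: cos φ_max = |cos φ₁| · sin C = cos(31.2°)·sin(52.5°) ≈ 0.679, again giving ≈ 47.3°.

≈ 47°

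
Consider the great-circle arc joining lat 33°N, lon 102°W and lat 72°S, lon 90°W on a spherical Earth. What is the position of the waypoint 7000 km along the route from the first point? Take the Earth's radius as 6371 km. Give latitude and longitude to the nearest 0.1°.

The haversine formula gives a central angle δ ≈ 1.838 rad (105.3°) between the endpoints. The total great-circle distance is δ·R ≈ 1.838 × 6371 ≈ 11713 km, so the target fraction is f = 7000/11713 ≈ 0.598.
Interpolate at f ≈ 0.598 with slerp weights a = sin((1−f)δ)/sin δ ≈ 0.699, b = sin(fδ)/sin δ ≈ 0.924.
p = a·p₁ + b·p₂ ≈ (-0.122, -0.859, -0.498); φ = arcsin(p_z) ≈ -29.84°, λ = atan2(p_y, p_x) ≈ -98.08°.

≈ lat 29.8°S, lon 98.1°W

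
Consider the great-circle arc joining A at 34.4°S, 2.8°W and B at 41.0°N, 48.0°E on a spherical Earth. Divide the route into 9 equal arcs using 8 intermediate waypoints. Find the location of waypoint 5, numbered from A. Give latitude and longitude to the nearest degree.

The haversine formula gives a central angle δ ≈ 1.548 rad (88.7°) between the endpoints.
Interpolate at f = 5/9 with slerp weights a = sin((1−f)δ)/sin δ ≈ 0.635, b = sin(fδ)/sin δ ≈ 0.758.
p = a·p₁ + b·p₂ ≈ (0.906, 0.400, 0.138); φ = arcsin(p_z) ≈ 7.96°, λ = atan2(p_y, p_x) ≈ 23.79°.

≈ 8°N, 24°E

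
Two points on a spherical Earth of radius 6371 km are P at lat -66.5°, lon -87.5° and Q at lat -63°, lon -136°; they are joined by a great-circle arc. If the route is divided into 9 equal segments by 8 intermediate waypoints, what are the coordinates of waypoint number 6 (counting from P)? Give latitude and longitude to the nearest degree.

≈ lat -66°, lon -122°

From cos δ = sin φ₁ sin φ₂ + cos φ₁ cos φ₂ cos Δλ, the central angle is δ ≈ 0.357 rad (20.4°).
Interpolate at f = 6/9 with slerp weights a = sin((1−f)δ)/sin δ ≈ 0.340, b = sin(fδ)/sin δ ≈ 0.675.
p = a·p₁ + b·p₂ ≈ (-0.214, -0.348, -0.913); φ = arcsin(p_z) ≈ -65.87°, λ = atan2(p_y, p_x) ≈ -121.63°.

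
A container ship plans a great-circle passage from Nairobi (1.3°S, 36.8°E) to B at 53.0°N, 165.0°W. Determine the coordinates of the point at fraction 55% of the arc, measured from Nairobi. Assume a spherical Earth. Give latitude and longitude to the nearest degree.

≈ 63°N, 71°E

Convert each endpoint to a unit vector on the sphere (x = cos φ cos λ, y = cos φ sin λ, z = sin φ).
The central angle between the endpoints is δ = arccos(p₁·p₂) ≈ 2.186 rad (125.2°).
Interpolate at f = 0.55 with slerp weights a = sin((1−f)δ)/sin δ ≈ 1.019, b = sin(fδ)/sin δ ≈ 1.142.
p = a·p₁ + b·p₂ ≈ (0.152, 0.432, 0.889); φ = arcsin(p_z) ≈ 62.72°, λ = atan2(p_y, p_x) ≈ 70.63°.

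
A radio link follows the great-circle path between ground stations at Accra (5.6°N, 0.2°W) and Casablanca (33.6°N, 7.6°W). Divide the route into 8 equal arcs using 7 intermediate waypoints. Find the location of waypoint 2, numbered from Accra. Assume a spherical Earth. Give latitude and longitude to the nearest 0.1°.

Write both endpoints as unit vectors p₁, p₂ with components (cos φ cos λ, cos φ sin λ, sin φ).
The central angle between the endpoints is δ = arccos(p₁·p₂) ≈ 0.503 rad (28.8°).
Interpolate at f = 2/8 with slerp weights a = sin((1−f)δ)/sin δ ≈ 0.764, b = sin(fδ)/sin δ ≈ 0.260.
p = a·p₁ + b·p₂ ≈ (0.975, -0.031, 0.219); φ = arcsin(p_z) ≈ 12.62°, λ = atan2(p_y, p_x) ≈ -1.84°.

≈ 12.6°N, 1.8°W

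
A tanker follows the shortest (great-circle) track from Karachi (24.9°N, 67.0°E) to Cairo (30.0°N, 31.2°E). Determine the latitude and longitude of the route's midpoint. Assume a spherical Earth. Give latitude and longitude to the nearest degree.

Write both endpoints as unit vectors p₁, p₂ with components (cos φ cos λ, cos φ sin λ, sin φ).
The central angle between the endpoints is δ = arccos(p₁·p₂) ≈ 0.559 rad (32.0°).
Interpolate at f = 1/2 with slerp weights a = sin((1−f)δ)/sin δ ≈ 0.520, b = sin(fδ)/sin δ ≈ 0.520.
p = a·p₁ + b·p₂ ≈ (0.570, 0.668, 0.479); φ = arcsin(p_z) ≈ 28.63°, λ = atan2(p_y, p_x) ≈ 49.53°.

≈ 29°N, 50°E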